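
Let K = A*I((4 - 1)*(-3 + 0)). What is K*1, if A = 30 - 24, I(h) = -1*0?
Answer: 0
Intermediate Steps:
I(h) = 0
A = 6
K = 0 (K = 6*0 = 0)
K*1 = 0*1 = 0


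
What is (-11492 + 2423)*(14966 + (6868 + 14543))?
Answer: -329903013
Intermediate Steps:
(-11492 + 2423)*(14966 + (6868 + 14543)) = -9069*(14966 + 21411) = -9069*36377 = -329903013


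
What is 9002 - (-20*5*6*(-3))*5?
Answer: 2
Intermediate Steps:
9002 - (-20*5*6*(-3))*5 = 9002 - (-600*(-3))*5 = 9002 - (-20*(-90))*5 = 9002 - 1800*5 = 9002 - 1*9000 = 9002 - 9000 = 2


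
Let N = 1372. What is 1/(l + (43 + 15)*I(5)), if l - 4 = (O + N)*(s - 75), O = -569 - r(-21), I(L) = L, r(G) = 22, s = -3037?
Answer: -1/2430178 ≈ -4.1149e-7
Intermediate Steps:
O = -591 (O = -569 - 1*22 = -569 - 22 = -591)
l = -2430468 (l = 4 + (-591 + 1372)*(-3037 - 75) = 4 + 781*(-3112) = 4 - 2430472 = -2430468)
1/(l + (43 + 15)*I(5)) = 1/(-2430468 + (43 + 15)*5) = 1/(-2430468 + 58*5) = 1/(-2430468 + 290) = 1/(-2430178) = -1/2430178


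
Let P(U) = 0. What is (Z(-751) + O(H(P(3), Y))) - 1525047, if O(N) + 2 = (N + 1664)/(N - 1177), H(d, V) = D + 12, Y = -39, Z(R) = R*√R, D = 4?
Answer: -590194523/387 - 751*I*√751 ≈ -1.5251e+6 - 20581.0*I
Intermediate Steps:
Z(R) = R^(3/2)
H(d, V) = 16 (H(d, V) = 4 + 12 = 16)
O(N) = -2 + (1664 + N)/(-1177 + N) (O(N) = -2 + (N + 1664)/(N - 1177) = -2 + (1664 + N)/(-1177 + N))
(Z(-751) + O(H(P(3), Y))) - 1525047 = ((-751)^(3/2) + (4018 - 1*16)/(-1177 + 16)) - 1525047 = (-751*I*√751 + (4018 - 16)/(-1161)) - 1525047 = (-751*I*√751 - 1/1161*4002) - 1525047 = (-751*I*√751 - 1334/387) - 1525047 = (-1334/387 - 751*I*√751) - 1525047 = -590194523/387 - 751*I*√751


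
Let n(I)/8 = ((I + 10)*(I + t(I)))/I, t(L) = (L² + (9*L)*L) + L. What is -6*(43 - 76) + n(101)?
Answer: 898854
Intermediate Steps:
t(L) = L + 10*L² (t(L) = (L² + 9*L²) + L = 10*L² + L = L + 10*L²)
n(I) = 8*(10 + I)*(I + I*(1 + 10*I))/I (n(I) = 8*(((I + 10)*(I + I*(1 + 10*I)))/I) = 8*(((10 + I)*(I + I*(1 + 10*I)))/I) = 8*((10 + I)*(I + I*(1 + 10*I))/I) = 8*(10 + I)*(I + I*(1 + 10*I))/I)
-6*(43 - 76) + n(101) = -6*(43 - 76) + (160 + 80*101² + 816*101) = -6*(-33) + (160 + 80*10201 + 82416) = 198 + (160 + 816080 + 82416) = 198 + 898656 = 898854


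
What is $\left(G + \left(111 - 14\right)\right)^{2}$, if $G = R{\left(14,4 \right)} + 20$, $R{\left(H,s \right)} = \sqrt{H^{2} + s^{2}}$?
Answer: $13901 + 468 \sqrt{53} \approx 17308.0$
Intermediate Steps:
$G = 20 + 2 \sqrt{53}$ ($G = \sqrt{14^{2} + 4^{2}} + 20 = \sqrt{196 + 16} + 20 = \sqrt{212} + 20 = 2 \sqrt{53} + 20 = 20 + 2 \sqrt{53} \approx 34.56$)
$\left(G + \left(111 - 14\right)\right)^{2} = \left(\left(20 + 2 \sqrt{53}\right) + \left(111 - 14\right)\right)^{2} = \left(\left(20 + 2 \sqrt{53}\right) + 97\right)^{2} = \left(117 + 2 \sqrt{53}\right)^{2}$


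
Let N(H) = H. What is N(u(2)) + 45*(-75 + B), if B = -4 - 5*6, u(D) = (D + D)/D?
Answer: -4903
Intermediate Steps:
u(D) = 2 (u(D) = (2*D)/D = 2)
B = -34 (B = -4 - 30 = -34)
N(u(2)) + 45*(-75 + B) = 2 + 45*(-75 - 34) = 2 + 45*(-109) = 2 - 4905 = -4903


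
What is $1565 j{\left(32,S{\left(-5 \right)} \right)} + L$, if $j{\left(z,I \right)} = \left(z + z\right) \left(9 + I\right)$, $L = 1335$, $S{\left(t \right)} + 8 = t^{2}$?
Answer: $2605495$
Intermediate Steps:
$S{\left(t \right)} = -8 + t^{2}$
$j{\left(z,I \right)} = 2 z \left(9 + I\right)$
$1565 j{\left(32,S{\left(-5 \right)} \right)} + L = 1565 \cdot 2 \cdot 32 \left(9 - \left(8 - \left(-5\right)^{2}\right)\right) + 1335 = 1565 \cdot 2 \cdot 32 \left(9 + \left(-8 + 25\right)\right) + 1335 = 1565 \cdot 2 \cdot 32 \left(9 + 17\right) + 1335 = 1565 \cdot 2 \cdot 32 \cdot 26 + 1335 = 1565 \cdot 1664 + 1335 = 2604160 + 1335 = 2605495$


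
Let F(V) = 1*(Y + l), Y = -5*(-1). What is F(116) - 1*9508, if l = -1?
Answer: -9504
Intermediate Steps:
Y = 5
F(V) = 4 (F(V) = 1*(5 - 1) = 1*4 = 4)
F(116) - 1*9508 = 4 - 1*9508 = 4 - 9508 = -9504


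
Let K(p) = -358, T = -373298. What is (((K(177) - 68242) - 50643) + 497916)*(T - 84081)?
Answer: -173197078067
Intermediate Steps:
(((K(177) - 68242) - 50643) + 497916)*(T - 84081) = (((-358 - 68242) - 50643) + 497916)*(-373298 - 84081) = ((-68600 - 50643) + 497916)*(-457379) = (-119243 + 497916)*(-457379) = 378673*(-457379) = -173197078067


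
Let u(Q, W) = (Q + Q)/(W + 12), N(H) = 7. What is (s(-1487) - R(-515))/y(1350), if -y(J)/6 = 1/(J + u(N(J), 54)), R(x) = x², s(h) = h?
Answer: 1980647764/33 ≈ 6.0020e+7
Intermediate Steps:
u(Q, W) = 2*Q/(12 + W) (u(Q, W) = (2*Q)/(12 + W) = 2*Q/(12 + W))
y(J) = -6/(7/33 + J) (y(J) = -6/(J + 2*7/(12 + 54)) = -6/(J + 2*7/66) = -6/(J + 2*7*(1/66)) = -6/(J + 7/33) = -6/(7/33 + J))
(s(-1487) - R(-515))/y(1350) = (-1487 - 1*(-515)²)/((-198/(7 + 33*1350))) = (-1487 - 1*265225)/((-198/(7 + 44550))) = (-1487 - 265225)/((-198/44557)) = -266712/((-198*1/44557)) = -266712/(-198/44557) = -266712*(-44557/198) = 1980647764/33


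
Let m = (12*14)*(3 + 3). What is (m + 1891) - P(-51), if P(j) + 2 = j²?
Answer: 300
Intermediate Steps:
m = 1008 (m = 168*6 = 1008)
P(j) = -2 + j²
(m + 1891) - P(-51) = (1008 + 1891) - (-2 + (-51)²) = 2899 - (-2 + 2601) = 2899 - 1*2599 = 2899 - 2599 = 300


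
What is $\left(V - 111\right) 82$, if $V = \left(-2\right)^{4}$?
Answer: $-7790$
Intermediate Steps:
$V = 16$
$\left(V - 111\right) 82 = \left(16 - 111\right) 82 = \left(-95\right) 82 = -7790$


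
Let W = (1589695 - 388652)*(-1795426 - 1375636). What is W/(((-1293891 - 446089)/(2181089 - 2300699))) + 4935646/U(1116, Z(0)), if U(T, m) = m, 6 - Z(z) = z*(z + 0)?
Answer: -68331455983521362/260997 ≈ -2.6181e+11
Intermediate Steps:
Z(z) = 6 - z² (Z(z) = 6 - z*(z + 0) = 6 - z*z = 6 - z²)
W = -3808581817666 (W = 1201043*(-3171062) = -3808581817666)
W/(((-1293891 - 446089)/(2181089 - 2300699))) + 4935646/U(1116, Z(0)) = -3808581817666*(2181089 - 2300699)/(-1293891 - 446089) + 4935646/(6 - 1*0²) = -3808581817666/((-1739980/(-119610))) + 4935646/(6 - 1*0) = -3808581817666/((-1739980*(-1/119610))) + 4935646/(6 + 0) = -3808581817666/173998/11961 + 4935646/6 = -3808581817666*11961/173998 + 4935646*(⅙) = -22777223560551513/86999 + 2467823/3 = -68331455983521362/260997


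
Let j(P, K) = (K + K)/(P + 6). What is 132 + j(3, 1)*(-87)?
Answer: 338/3 ≈ 112.67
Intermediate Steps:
j(P, K) = 2*K/(6 + P) (j(P, K) = (2*K)/(6 + P) = 2*K/(6 + P))
132 + j(3, 1)*(-87) = 132 + (2*1/(6 + 3))*(-87) = 132 + (2*1/9)*(-87) = 132 + (2*1*(⅑))*(-87) = 132 + (2/9)*(-87) = 132 - 58/3 = 338/3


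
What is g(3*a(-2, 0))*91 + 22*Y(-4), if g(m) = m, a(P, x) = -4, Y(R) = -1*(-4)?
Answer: -1004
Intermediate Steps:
Y(R) = 4
g(3*a(-2, 0))*91 + 22*Y(-4) = (3*(-4))*91 + 22*4 = -12*91 + 88 = -1092 + 88 = -1004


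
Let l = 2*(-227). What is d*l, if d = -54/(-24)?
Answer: -2043/2 ≈ -1021.5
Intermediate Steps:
d = 9/4 (d = -54*(-1/24) = 9/4 ≈ 2.2500)
l = -454
d*l = (9/4)*(-454) = -2043/2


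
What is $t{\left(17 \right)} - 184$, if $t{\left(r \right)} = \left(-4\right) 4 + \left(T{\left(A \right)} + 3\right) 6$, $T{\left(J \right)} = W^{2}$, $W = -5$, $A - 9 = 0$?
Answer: $-32$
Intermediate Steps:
$A = 9$ ($A = 9 + 0 = 9$)
$T{\left(J \right)} = 25$ ($T{\left(J \right)} = \left(-5\right)^{2} = 25$)
$t{\left(r \right)} = 152$ ($t{\left(r \right)} = \left(-4\right) 4 + \left(25 + 3\right) 6 = -16 + 28 \cdot 6 = -16 + 168 = 152$)
$t{\left(17 \right)} - 184 = 152 - 184 = -32$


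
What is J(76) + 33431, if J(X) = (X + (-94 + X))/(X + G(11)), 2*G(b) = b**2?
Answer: 9126779/273 ≈ 33431.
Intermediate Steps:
G(b) = b**2/2
J(X) = (-94 + 2*X)/(121/2 + X) (J(X) = (X + (-94 + X))/(X + (1/2)*11**2) = (-94 + 2*X)/(X + (1/2)*121) = (-94 + 2*X)/(X + 121/2) = (-94 + 2*X)/(121/2 + X))
J(76) + 33431 = 4*(-47 + 76)/(121 + 2*76) + 33431 = 4*29/(121 + 152) + 33431 = 4*29/273 + 33431 = 4*(1/273)*29 + 33431 = 116/273 + 33431 = 9126779/273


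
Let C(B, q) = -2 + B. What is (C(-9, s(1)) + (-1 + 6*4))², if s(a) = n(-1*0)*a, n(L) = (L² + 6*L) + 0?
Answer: 144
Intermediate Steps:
n(L) = L² + 6*L
s(a) = 0 (s(a) = ((-1*0)*(6 - 1*0))*a = (0*(6 + 0))*a = (0*6)*a = 0*a = 0)
(C(-9, s(1)) + (-1 + 6*4))² = ((-2 - 9) + (-1 + 6*4))² = (-11 + (-1 + 24))² = (-11 + 23)² = 12² = 144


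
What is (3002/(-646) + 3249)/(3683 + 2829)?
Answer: 2507/5032 ≈ 0.49821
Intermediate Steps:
(3002/(-646) + 3249)/(3683 + 2829) = (3002*(-1/646) + 3249)/6512 = (-79/17 + 3249)*(1/6512) = (55154/17)*(1/6512) = 2507/5032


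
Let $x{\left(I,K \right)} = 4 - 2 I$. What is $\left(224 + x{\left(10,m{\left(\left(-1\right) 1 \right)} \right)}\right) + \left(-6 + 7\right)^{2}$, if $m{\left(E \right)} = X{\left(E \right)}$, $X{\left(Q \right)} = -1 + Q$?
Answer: $209$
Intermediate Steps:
$m{\left(E \right)} = -1 + E$
$\left(224 + x{\left(10,m{\left(\left(-1\right) 1 \right)} \right)}\right) + \left(-6 + 7\right)^{2} = \left(224 + \left(4 - 20\right)\right) + \left(-6 + 7\right)^{2} = \left(224 + \left(4 - 20\right)\right) + 1^{2} = \left(224 - 16\right) + 1 = 208 + 1 = 209$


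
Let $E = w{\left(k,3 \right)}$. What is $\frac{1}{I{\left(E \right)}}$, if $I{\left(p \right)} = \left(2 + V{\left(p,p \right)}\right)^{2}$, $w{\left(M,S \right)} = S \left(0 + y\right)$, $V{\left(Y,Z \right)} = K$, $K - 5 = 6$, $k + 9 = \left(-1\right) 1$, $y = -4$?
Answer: $\frac{1}{169} \approx 0.0059172$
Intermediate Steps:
$k = -10$ ($k = -9 - 1 = -10$)
$K = 11$ ($K = 5 + 6 = 11$)
$V{\left(Y,Z \right)} = 11$
$w{\left(M,S \right)} = - 4 S$ ($w{\left(M,S \right)} = S \left(0 - 4\right) = S \left(-4\right) = - 4 S$)
$E = -12$ ($E = \left(-4\right) 3 = -12$)
$I{\left(p \right)} = 169$ ($I{\left(p \right)} = \left(2 + 11\right)^{2} = 13^{2} = 169$)
$\frac{1}{I{\left(E \right)}} = \frac{1}{169}$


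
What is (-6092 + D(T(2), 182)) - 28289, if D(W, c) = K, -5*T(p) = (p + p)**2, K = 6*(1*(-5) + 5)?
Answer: -34381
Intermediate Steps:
K = 0 (K = 6*(-5 + 5) = 6*0 = 0)
T(p) = -4*p**2/5 (T(p) = -(p + p)**2/5 = -4*p**2/5)
D(W, c) = 0
(-6092 + D(T(2), 182)) - 28289 = (-6092 + 0) - 28289 = -6092 - 28289 = -34381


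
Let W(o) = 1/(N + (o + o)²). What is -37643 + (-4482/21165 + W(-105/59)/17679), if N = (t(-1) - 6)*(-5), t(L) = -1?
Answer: -1877289658398652/49870602705 ≈ -37643.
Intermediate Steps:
N = 35 (N = (-1 - 6)*(-5) = -7*(-5) = 35)
W(o) = 1/(35 + 4*o²) (W(o) = 1/(35 + (o + o)²) = 1/(35 + (2*o)²) = 1/(35 + 4*o²))
-37643 + (-4482/21165 + W(-105/59)/17679) = -37643 + (-4482/21165 + 1/((35 + 4*(-105/59)²)*17679)) = -37643 + (-4482*1/21165 + (1/17679)/(35 + 4*(-105*1/59)²)) = -37643 + (-18/85 + (1/17679)/(35 + 4*(-105/59)²)) = -37643 + (-18/85 + (1/17679)/(35 + 4*(11025/3481))) = -37643 + (-18/85 + (1/17679)/(35 + 44100/3481)) = -37643 + (-18/85 + (1/17679)/(165935/3481)) = -37643 + (-18/85 + (3481/165935)*(1/17679)) = -37643 + (-18/85 + 3481/2933564865) = -37643 - 10560774337/49870602705 = -1877289658398652/49870602705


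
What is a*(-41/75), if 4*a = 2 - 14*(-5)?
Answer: -246/25 ≈ -9.8400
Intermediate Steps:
a = 18 (a = (2 - 14*(-5))/4 = (2 + 70)/4 = (¼)*72 = 18)
a*(-41/75) = 18*(-41/75) = -246/25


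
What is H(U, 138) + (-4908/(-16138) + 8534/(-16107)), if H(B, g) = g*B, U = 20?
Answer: 358680642812/129967383 ≈ 2759.8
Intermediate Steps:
H(B, g) = B*g
H(U, 138) + (-4908/(-16138) + 8534/(-16107)) = 20*138 + (-4908/(-16138) + 8534/(-16107)) = 2760 + (-4908*(-1/16138) + 8534*(-1/16107)) = 2760 + (2454/8069 - 8534/16107) = 2760 - 29334268/129967383 = 358680642812/129967383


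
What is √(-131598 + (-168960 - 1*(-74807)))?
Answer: I*√225751 ≈ 475.13*I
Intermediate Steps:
√(-131598 + (-168960 - 1*(-74807))) = √(-131598 + (-168960 + 74807)) = √(-131598 - 94153) = √(-225751) = I*√225751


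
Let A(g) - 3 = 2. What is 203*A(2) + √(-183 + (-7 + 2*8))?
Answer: 1015 + I*√174 ≈ 1015.0 + 13.191*I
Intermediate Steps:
A(g) = 5 (A(g) = 3 + 2 = 5)
203*A(2) + √(-183 + (-7 + 2*8)) = 203*5 + √(-183 + (-7 + 2*8)) = 1015 + √(-183 + (-7 + 16)) = 1015 + √(-183 + 9) = 1015 + √(-174) = 1015 + I*√174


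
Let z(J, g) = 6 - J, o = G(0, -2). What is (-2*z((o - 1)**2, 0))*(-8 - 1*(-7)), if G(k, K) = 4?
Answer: -6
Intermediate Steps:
o = 4
(-2*z((o - 1)**2, 0))*(-8 - 1*(-7)) = (-2*(6 - (4 - 1)**2))*(-8 - 1*(-7)) = (-2*(6 - 1*3**2))*(-8 + 7) = -2*(6 - 1*9)*(-1) = -2*(6 - 9)*(-1) = -2*(-3)*(-1) = 6*(-1) = -6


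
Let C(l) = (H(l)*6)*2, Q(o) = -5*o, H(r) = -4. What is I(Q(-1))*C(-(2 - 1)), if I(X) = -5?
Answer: 240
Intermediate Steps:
C(l) = -48 (C(l) = -4*6*2 = -24*2 = -48)
I(Q(-1))*C(-(2 - 1)) = -5*(-48) = 240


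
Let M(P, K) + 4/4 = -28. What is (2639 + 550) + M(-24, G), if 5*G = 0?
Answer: 3160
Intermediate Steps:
G = 0 (G = (1/5)*0 = 0)
M(P, K) = -29 (M(P, K) = -1 - 28 = -29)
(2639 + 550) + M(-24, G) = (2639 + 550) - 29 = 3189 - 29 = 3160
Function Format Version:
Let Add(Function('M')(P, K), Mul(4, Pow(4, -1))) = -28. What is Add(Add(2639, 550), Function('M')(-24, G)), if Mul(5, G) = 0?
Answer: 3160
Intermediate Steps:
G = 0 (G = Mul(Rational(1, 5), 0) = 0)
Function('M')(P, K) = -29 (Function('M')(P, K) = Add(-1, -28) = -29)
Add(Add(2639, 550), Function('M')(-24, G)) = Add(Add(2639, 550), -29) = Add(3189, -29) = 3160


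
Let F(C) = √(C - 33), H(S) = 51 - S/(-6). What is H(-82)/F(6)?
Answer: -112*I*√3/27 ≈ -7.1848*I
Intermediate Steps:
H(S) = 51 + S/6 (H(S) = 51 - S*(-1)/6 = 51 - (-1)*S/6 = 51 + S/6)
F(C) = √(-33 + C)
H(-82)/F(6) = (51 + (⅙)*(-82))/(√(-33 + 6)) = (51 - 41/3)/(√(-27)) = 112/(3*((3*I*√3))) = 112*(-I*√3/9)/3 = -112*I*√3/27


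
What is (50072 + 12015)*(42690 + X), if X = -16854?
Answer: 1604079732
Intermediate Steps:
(50072 + 12015)*(42690 + X) = (50072 + 12015)*(42690 - 16854) = 62087*25836 = 1604079732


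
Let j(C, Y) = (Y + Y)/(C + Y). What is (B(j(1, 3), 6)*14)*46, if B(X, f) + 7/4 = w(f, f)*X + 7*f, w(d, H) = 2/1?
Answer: 27853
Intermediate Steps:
j(C, Y) = 2*Y/(C + Y) (j(C, Y) = (2*Y)/(C + Y) = 2*Y/(C + Y))
w(d, H) = 2 (w(d, H) = 2*1 = 2)
B(X, f) = -7/4 + 2*X + 7*f (B(X, f) = -7/4 + (2*X + 7*f) = -7/4 + 2*X + 7*f)
(B(j(1, 3), 6)*14)*46 = ((-7/4 + 2*(2*3/(1 + 3)) + 7*6)*14)*46 = ((-7/4 + 2*(2*3/4) + 42)*14)*46 = ((-7/4 + 2*(2*3*(1/4)) + 42)*14)*46 = ((-7/4 + 2*(3/2) + 42)*14)*46 = ((-7/4 + 3 + 42)*14)*46 = ((173/4)*14)*46 = (1211/2)*46 = 27853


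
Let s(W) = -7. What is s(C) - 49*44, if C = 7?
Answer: -2163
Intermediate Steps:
s(C) - 49*44 = -7 - 49*44 = -7 - 2156 = -2163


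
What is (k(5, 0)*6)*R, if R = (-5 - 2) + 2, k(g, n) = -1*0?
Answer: 0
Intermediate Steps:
k(g, n) = 0
R = -5 (R = -7 + 2 = -5)
(k(5, 0)*6)*R = (0*6)*(-5) = 0*(-5) = 0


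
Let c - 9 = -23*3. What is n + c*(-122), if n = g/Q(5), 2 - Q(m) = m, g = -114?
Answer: 7358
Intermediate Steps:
Q(m) = 2 - m
c = -60 (c = 9 - 23*3 = 9 - 69 = -60)
n = 38 (n = -114/(2 - 1*5) = -114/(2 - 5) = -114/(-3) = -114*(-⅓) = 38)
n + c*(-122) = 38 - 60*(-122) = 38 + 7320 = 7358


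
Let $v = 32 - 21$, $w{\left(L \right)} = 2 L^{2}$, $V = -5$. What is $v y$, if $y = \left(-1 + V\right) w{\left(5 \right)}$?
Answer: $-3300$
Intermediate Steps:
$v = 11$ ($v = 32 - 21 = 11$)
$y = -300$ ($y = \left(-1 - 5\right) 2 \cdot 5^{2} = - 6 \cdot 2 \cdot 25 = \left(-6\right) 50 = -300$)
$v y = 11 \left(-300\right) = -3300$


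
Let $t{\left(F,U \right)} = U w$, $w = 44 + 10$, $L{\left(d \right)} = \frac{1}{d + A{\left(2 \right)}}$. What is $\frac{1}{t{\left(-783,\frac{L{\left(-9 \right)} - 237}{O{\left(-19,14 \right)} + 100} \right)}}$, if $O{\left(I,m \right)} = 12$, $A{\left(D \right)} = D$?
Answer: $- \frac{98}{11205} \approx -0.0087461$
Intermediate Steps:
$L{\left(d \right)} = \frac{1}{2 + d}$ ($L{\left(d \right)} = \frac{1}{d + 2} = \frac{1}{2 + d}$)
$w = 54$
$t{\left(F,U \right)} = 54 U$ ($t{\left(F,U \right)} = U 54 = 54 U$)
$\frac{1}{t{\left(-783,\frac{L{\left(-9 \right)} - 237}{O{\left(-19,14 \right)} + 100} \right)}} = \frac{1}{54 \frac{\frac{1}{2 - 9} - 237}{12 + 100}} = \frac{1}{54 \frac{\frac{1}{-7} - 237}{112}} = \frac{1}{54 \left(- \frac{1}{7} - 237\right) \frac{1}{112}} = \frac{1}{54 \left(\left(- \frac{1660}{7}\right) \frac{1}{112}\right)} = \frac{1}{54 \left(- \frac{415}{196}\right)} = \frac{1}{- \frac{11205}{98}} = - \frac{98}{11205}$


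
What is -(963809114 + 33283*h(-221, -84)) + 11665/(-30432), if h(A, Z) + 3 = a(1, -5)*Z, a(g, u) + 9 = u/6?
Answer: -30164229543601/30432 ≈ -9.9120e+8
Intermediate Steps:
a(g, u) = -9 + u/6
h(A, Z) = -3 - 59*Z/6 (h(A, Z) = -3 + (-9 + (⅙)*(-5))*Z = -3 + (-9 - ⅚)*Z = -3 - 59*Z/6)
-(963809114 + 33283*h(-221, -84)) + 11665/(-30432) = -(963709265 + 27491758) + 11665/(-30432) = -33283/(1/((-3 + 826) + 28958)) + 11665*(-1/30432) = -33283/(1/(823 + 28958)) - 11665/30432 = -33283/(1/29781) - 11665/30432 = -33283/1/29781 - 11665/30432 = -33283*29781 - 11665/30432 = -991201023 - 11665/30432 = -30164229543601/30432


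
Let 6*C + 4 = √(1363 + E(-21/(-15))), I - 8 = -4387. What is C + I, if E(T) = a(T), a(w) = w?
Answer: -13139/3 + √3790/10 ≈ -4373.5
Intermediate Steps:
I = -4379 (I = 8 - 4387 = -4379)
E(T) = T
C = -⅔ + √3790/10 (C = -⅔ + √(1363 - 21/(-15))/6 = -⅔ + √(1363 - 21*(-1/15))/6 = -⅔ + √(1363 + 7/5)/6 = -⅔ + √(6822/5)/6 = -⅔ + (3*√3790/5)/6 = -⅔ + √3790/10 ≈ 5.4896)
C + I = (-⅔ + √3790/10) - 4379 = -13139/3 + √3790/10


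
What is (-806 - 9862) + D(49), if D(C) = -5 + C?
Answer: -10624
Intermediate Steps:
(-806 - 9862) + D(49) = (-806 - 9862) + (-5 + 49) = -10668 + 44 = -10624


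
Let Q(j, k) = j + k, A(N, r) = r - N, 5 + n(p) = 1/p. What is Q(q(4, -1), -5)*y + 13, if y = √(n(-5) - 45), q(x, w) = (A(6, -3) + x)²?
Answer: 13 + 4*I*√1255 ≈ 13.0 + 141.7*I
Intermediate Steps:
n(p) = -5 + 1/p
q(x, w) = (-9 + x)² (q(x, w) = ((-3 - 1*6) + x)² = ((-3 - 6) + x)² = (-9 + x)²)
y = I*√1255/5 (y = √((-5 + 1/(-5)) - 45) = √((-5 - ⅕) - 45) = √(-26/5 - 45) = √(-251/5) = I*√1255/5 ≈ 7.0852*I)
Q(q(4, -1), -5)*y + 13 = ((-9 + 4)² - 5)*(I*√1255/5) + 13 = ((-5)² - 5)*(I*√1255/5) + 13 = (25 - 5)*(I*√1255/5) + 13 = 20*(I*√1255/5) + 13 = 4*I*√1255 + 13 = 13 + 4*I*√1255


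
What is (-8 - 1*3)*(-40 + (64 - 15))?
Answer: -99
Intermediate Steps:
(-8 - 1*3)*(-40 + (64 - 15)) = (-8 - 3)*(-40 + 49) = -11*9 = -99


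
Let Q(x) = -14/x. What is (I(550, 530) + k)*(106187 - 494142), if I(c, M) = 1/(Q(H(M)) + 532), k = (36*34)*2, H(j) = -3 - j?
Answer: -53862112077763/56714 ≈ -9.4971e+8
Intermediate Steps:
k = 2448 (k = 1224*2 = 2448)
I(c, M) = 1/(532 - 14/(-3 - M)) (I(c, M) = 1/(-14/(-3 - M) + 532) = 1/(532 - 14/(-3 - M)))
(I(550, 530) + k)*(106187 - 494142) = ((3 + 530)/(14*(115 + 38*530)) + 2448)*(106187 - 494142) = ((1/14)*533/(115 + 20140) + 2448)*(-387955) = ((1/14)*533/20255 + 2448)*(-387955) = ((1/14)*(1/20255)*533 + 2448)*(-387955) = (533/283570 + 2448)*(-387955) = (694179893/283570)*(-387955) = -53862112077763/56714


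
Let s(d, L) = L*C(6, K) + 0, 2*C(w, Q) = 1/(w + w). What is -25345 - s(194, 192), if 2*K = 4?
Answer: -25353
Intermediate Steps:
K = 2 (K = (½)*4 = 2)
C(w, Q) = 1/(4*w) (C(w, Q) = 1/(2*(w + w)) = 1/(2*((2*w))) = (1/(2*w))/2 = 1/(4*w))
s(d, L) = L/24 (s(d, L) = L*((¼)/6) + 0 = L*((¼)*(⅙)) + 0 = L*(1/24) + 0 = L/24 + 0 = L/24)
-25345 - s(194, 192) = -25345 - 192/24 = -25345 - 1*8 = -25345 - 8 = -25353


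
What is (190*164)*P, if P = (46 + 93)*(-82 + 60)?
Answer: -95287280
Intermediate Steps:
P = -3058 (P = 139*(-22) = -3058)
(190*164)*P = (190*164)*(-3058) = 31160*(-3058) = -95287280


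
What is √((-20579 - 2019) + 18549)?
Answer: I*√4049 ≈ 63.632*I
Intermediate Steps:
√((-20579 - 2019) + 18549) = √(-22598 + 18549) = √(-4049) = I*√4049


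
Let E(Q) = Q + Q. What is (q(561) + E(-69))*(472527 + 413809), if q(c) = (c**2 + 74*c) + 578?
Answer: 316133892800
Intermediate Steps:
q(c) = 578 + c**2 + 74*c
E(Q) = 2*Q
(q(561) + E(-69))*(472527 + 413809) = ((578 + 561**2 + 74*561) + 2*(-69))*(472527 + 413809) = ((578 + 314721 + 41514) - 138)*886336 = (356813 - 138)*886336 = 356675*886336 = 316133892800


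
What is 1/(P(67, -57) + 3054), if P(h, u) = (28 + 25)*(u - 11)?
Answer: -1/550 ≈ -0.0018182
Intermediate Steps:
P(h, u) = -583 + 53*u (P(h, u) = 53*(-11 + u) = -583 + 53*u)
1/(P(67, -57) + 3054) = 1/((-583 + 53*(-57)) + 3054) = 1/((-583 - 3021) + 3054) = 1/(-3604 + 3054) = 1/(-550) = -1/550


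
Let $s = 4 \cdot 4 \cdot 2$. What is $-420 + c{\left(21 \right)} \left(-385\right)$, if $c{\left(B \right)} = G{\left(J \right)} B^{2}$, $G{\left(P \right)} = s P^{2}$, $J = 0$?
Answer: $-420$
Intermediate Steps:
$s = 32$ ($s = 16 \cdot 2 = 32$)
$G{\left(P \right)} = 32 P^{2}$
$c{\left(B \right)} = 0$ ($c{\left(B \right)} = 32 \cdot 0^{2} B^{2} = 32 \cdot 0 B^{2} = 0 B^{2} = 0$)
$-420 + c{\left(21 \right)} \left(-385\right) = -420 + 0 \left(-385\right) = -420 + 0 = -420$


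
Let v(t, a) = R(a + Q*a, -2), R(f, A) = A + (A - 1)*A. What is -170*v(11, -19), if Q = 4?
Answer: -680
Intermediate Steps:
R(f, A) = A + A*(-1 + A) (R(f, A) = A + (-1 + A)*A = A + A*(-1 + A))
v(t, a) = 4 (v(t, a) = (-2)² = 4)
-170*v(11, -19) = -170*4 = -680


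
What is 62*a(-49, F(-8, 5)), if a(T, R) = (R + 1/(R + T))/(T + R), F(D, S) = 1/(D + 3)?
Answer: 8401/30258 ≈ 0.27765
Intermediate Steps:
F(D, S) = 1/(3 + D)
a(T, R) = (R + 1/(R + T))/(R + T)
62*a(-49, F(-8, 5)) = 62*((1 + (1/(3 - 8))**2 - 49/(3 - 8))/(1/(3 - 8) - 49)**2) = 62*((1 + (1/(-5))**2 - 49/(-5))/(1/(-5) - 49)**2) = 62*((1 + (-1/5)**2 - 1/5*(-49))/(-1/5 - 49)**2) = 62*((1 + 1/25 + 49/5)/(-246/5)**2) = 62*((25/60516)*(271/25)) = 62*(271/60516) = 8401/30258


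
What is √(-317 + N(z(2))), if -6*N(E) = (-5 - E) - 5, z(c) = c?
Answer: 3*I*√35 ≈ 17.748*I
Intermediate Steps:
N(E) = 5/3 + E/6 (N(E) = -((-5 - E) - 5)/6 = -(-10 - E)/6 = 5/3 + E/6)
√(-317 + N(z(2))) = √(-317 + (5/3 + (⅙)*2)) = √(-317 + (5/3 + ⅓)) = √(-317 + 2) = √(-315) = 3*I*√35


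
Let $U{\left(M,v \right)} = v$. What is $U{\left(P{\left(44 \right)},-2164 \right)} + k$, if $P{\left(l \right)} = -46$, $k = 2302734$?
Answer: $2300570$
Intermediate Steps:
$U{\left(P{\left(44 \right)},-2164 \right)} + k = -2164 + 2302734 = 2300570$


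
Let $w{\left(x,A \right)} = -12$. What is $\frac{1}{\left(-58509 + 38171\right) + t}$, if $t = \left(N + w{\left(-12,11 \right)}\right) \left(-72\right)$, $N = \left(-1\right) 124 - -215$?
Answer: $- \frac{1}{26026} \approx -3.8423 \cdot 10^{-5}$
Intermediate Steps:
$N = 91$ ($N = -124 + 215 = 91$)
$t = -5688$ ($t = \left(91 - 12\right) \left(-72\right) = 79 \left(-72\right) = -5688$)
$\frac{1}{\left(-58509 + 38171\right) + t} = \frac{1}{\left(-58509 + 38171\right) - 5688} = \frac{1}{-20338 - 5688} = \frac{1}{-26026} = - \frac{1}{26026}$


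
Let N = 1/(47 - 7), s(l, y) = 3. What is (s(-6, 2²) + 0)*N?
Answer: 3/40 ≈ 0.075000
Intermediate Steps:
N = 1/40 ≈ 0.025000
(s(-6, 2²) + 0)*N = (3 + 0)*(1/40) = 3*(1/40) = 3/40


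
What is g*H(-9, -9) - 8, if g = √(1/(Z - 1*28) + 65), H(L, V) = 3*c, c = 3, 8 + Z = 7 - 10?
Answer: -8 + 3*√98826/13 ≈ 64.546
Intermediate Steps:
Z = -11 (Z = -8 + (7 - 10) = -8 - 3 = -11)
H(L, V) = 9 (H(L, V) = 3*3 = 9)
g = √98826/39 (g = √(1/(-11 - 1*28) + 65) = √(1/(-11 - 28) + 65) = √(1/(-39) + 65) = √(-1/39 + 65) = √(2534/39) = √98826/39 ≈ 8.0607)
g*H(-9, -9) - 8 = (√98826/39)*9 - 8 = 3*√98826/13 - 8 = -8 + 3*√98826/13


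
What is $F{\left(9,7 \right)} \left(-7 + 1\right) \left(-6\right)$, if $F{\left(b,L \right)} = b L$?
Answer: $2268$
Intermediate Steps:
$F{\left(b,L \right)} = L b$
$F{\left(9,7 \right)} \left(-7 + 1\right) \left(-6\right) = 7 \cdot 9 \left(-7 + 1\right) \left(-6\right) = 63 \left(\left(-6\right) \left(-6\right)\right) = 63 \cdot 36 = 2268$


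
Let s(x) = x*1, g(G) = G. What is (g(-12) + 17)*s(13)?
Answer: 65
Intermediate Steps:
s(x) = x
(g(-12) + 17)*s(13) = (-12 + 17)*13 = 5*13 = 65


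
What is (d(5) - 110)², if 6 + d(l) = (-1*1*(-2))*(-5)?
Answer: 15876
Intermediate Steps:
d(l) = -16 (d(l) = -6 + (-1*1*(-2))*(-5) = -6 - 1*(-2)*(-5) = -6 + 2*(-5) = -6 - 10 = -16)
(d(5) - 110)² = (-16 - 110)² = (-126)² = 15876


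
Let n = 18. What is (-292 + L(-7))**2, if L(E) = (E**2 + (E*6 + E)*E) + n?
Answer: 13924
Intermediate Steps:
L(E) = 18 + 8*E**2 (L(E) = (E**2 + (E*6 + E)*E) + 18 = (E**2 + (6*E + E)*E) + 18 = (E**2 + (7*E)*E) + 18 = (E**2 + 7*E**2) + 18 = 8*E**2 + 18 = 18 + 8*E**2)
(-292 + L(-7))**2 = (-292 + (18 + 8*(-7)**2))**2 = (-292 + (18 + 8*49))**2 = (-292 + (18 + 392))**2 = (-292 + 410)**2 = 118**2 = 13924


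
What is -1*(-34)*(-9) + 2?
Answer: -304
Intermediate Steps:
-1*(-34)*(-9) + 2 = 34*(-9) + 2 = -306 + 2 = -304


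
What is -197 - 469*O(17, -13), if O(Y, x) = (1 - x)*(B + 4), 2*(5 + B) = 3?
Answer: -3480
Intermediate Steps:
B = -7/2 (B = -5 + (½)*3 = -5 + 3/2 = -7/2 ≈ -3.5000)
O(Y, x) = ½ - x/2 (O(Y, x) = (1 - x)*(-7/2 + 4) = (1 - x)*(½) = ½ - x/2)
-197 - 469*O(17, -13) = -197 - 469*(½ - ½*(-13)) = -197 - 469*(½ + 13/2) = -197 - 469*7 = -197 - 3283 = -3480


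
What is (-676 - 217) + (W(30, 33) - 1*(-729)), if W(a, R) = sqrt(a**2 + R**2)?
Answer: -164 + 3*sqrt(221) ≈ -119.40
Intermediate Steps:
W(a, R) = sqrt(R**2 + a**2)
(-676 - 217) + (W(30, 33) - 1*(-729)) = (-676 - 217) + (sqrt(33**2 + 30**2) - 1*(-729)) = -893 + (sqrt(1089 + 900) + 729) = -893 + (sqrt(1989) + 729) = -893 + (3*sqrt(221) + 729) = -893 + (729 + 3*sqrt(221)) = -164 + 3*sqrt(221)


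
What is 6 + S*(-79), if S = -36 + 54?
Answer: -1416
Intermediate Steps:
S = 18
6 + S*(-79) = 6 + 18*(-79) = 6 - 1422 = -1416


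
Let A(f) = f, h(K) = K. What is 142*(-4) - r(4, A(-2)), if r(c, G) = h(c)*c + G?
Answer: -582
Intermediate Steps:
r(c, G) = G + c² (r(c, G) = c*c + G = c² + G = G + c²)
142*(-4) - r(4, A(-2)) = 142*(-4) - (-2 + 4²) = -568 - (-2 + 16) = -568 - 1*14 = -568 - 14 = -582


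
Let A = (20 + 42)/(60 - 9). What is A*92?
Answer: 5704/51 ≈ 111.84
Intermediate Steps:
A = 62/51 ≈ 1.2157
A*92 = (62/51)*92 = 5704/51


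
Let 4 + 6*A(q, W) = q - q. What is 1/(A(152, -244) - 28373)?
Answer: -3/85121 ≈ -3.5244e-5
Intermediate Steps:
A(q, W) = -⅔ (A(q, W) = -⅔ + (q - q)/6 = -⅔ + (⅙)*0 = -⅔ + 0 = -⅔)
1/(A(152, -244) - 28373) = 1/(-⅔ - 28373) = 1/(-85121/3) = -3/85121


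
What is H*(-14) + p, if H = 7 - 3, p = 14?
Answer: -42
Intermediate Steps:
H = 4
H*(-14) + p = 4*(-14) + 14 = -56 + 14 = -42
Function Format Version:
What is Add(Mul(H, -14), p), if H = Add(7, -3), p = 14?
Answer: -42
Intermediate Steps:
H = 4
Add(Mul(H, -14), p) = Add(Mul(4, -14), 14) = Add(-56, 14) = -42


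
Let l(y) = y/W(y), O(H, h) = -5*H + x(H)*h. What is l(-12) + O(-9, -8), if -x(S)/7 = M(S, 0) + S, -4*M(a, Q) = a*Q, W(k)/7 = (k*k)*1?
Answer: -38557/84 ≈ -459.01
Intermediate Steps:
W(k) = 7*k² (W(k) = 7*((k*k)*1) = 7*(k²*1) = 7*k²)
M(a, Q) = -Q*a/4 (M(a, Q) = -a*Q/4 = -Q*a/4)
x(S) = -7*S (x(S) = -7*(-¼*0*S + S) = -7*(0 + S) = -7*S)
O(H, h) = -5*H - 7*H*h (O(H, h) = -5*H + (-7*H)*h = -5*H - 7*H*h)
l(y) = 1/(7*y) (l(y) = y/((7*y²)) = y*(1/(7*y²)) = 1/(7*y))
l(-12) + O(-9, -8) = (⅐)/(-12) - 9*(-5 - 7*(-8)) = (⅐)*(-1/12) - 9*(-5 + 56) = -1/84 - 9*51 = -1/84 - 459 = -38557/84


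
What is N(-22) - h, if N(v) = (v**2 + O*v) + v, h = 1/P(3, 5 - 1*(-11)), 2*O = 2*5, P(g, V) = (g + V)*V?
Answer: 107007/304 ≈ 352.00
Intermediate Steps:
P(g, V) = V*(V + g) (P(g, V) = (V + g)*V = V*(V + g))
O = 5 (O = (2*5)/2 = (1/2)*10 = 5)
h = 1/304 (h = 1/((5 - 1*(-11))*((5 - 1*(-11)) + 3)) = 1/((5 + 11)*((5 + 11) + 3)) = 1/(16*(16 + 3)) = 1/(16*19) = 1/304 ≈ 0.0032895)
N(v) = v**2 + 6*v (N(v) = (v**2 + 5*v) + v = v**2 + 6*v)
N(-22) - h = -22*(6 - 22) - 1*1/304 = -22*(-16) - 1/304 = 352 - 1/304 = 107007/304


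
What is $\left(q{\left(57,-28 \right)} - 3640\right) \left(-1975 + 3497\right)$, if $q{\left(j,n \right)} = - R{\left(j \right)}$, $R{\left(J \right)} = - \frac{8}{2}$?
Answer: $-5533992$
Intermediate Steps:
$R{\left(J \right)} = -4$ ($R{\left(J \right)} = \left(-8\right) \frac{1}{2} = -4$)
$q{\left(j,n \right)} = 4$ ($q{\left(j,n \right)} = \left(-1\right) \left(-4\right) = 4$)
$\left(q{\left(57,-28 \right)} - 3640\right) \left(-1975 + 3497\right) = \left(4 - 3640\right) \left(-1975 + 3497\right) = \left(-3636\right) 1522 = -5533992$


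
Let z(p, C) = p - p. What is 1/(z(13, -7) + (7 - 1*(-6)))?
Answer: 1/13 ≈ 0.076923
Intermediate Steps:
z(p, C) = 0
1/(z(13, -7) + (7 - 1*(-6))) = 1/(0 + (7 - 1*(-6))) = 1/(0 + (7 + 6)) = 1/(0 + 13) = 1/13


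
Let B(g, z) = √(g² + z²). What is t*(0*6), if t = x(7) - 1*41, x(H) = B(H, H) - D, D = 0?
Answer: 0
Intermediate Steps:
x(H) = √2*√(H²) (x(H) = √(H² + H²) - 1*0 = √(2*H²) + 0 = √2*√(H²) + 0 = √2*√(H²))
t = -41 + 7*√2 (t = √2*√(7²) - 1*41 = √2*√49 - 41 = √2*7 - 41 = 7*√2 - 41 = -41 + 7*√2 ≈ -31.100)
t*(0*6) = (-41 + 7*√2)*(0*6) = (-41 + 7*√2)*0 = 0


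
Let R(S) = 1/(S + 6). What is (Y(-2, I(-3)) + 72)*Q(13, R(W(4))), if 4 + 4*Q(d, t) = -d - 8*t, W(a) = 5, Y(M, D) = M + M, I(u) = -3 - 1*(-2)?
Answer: -3315/11 ≈ -301.36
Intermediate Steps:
I(u) = -1 (I(u) = -3 + 2 = -1)
Y(M, D) = 2*M
R(S) = 1/(6 + S)
Q(d, t) = -1 - 2*t - d/4 (Q(d, t) = -1 + (-d - 8*t)/4 = -1 + (-2*t - d/4) = -1 - 2*t - d/4)
(Y(-2, I(-3)) + 72)*Q(13, R(W(4))) = (2*(-2) + 72)*(-1 - 2/(6 + 5) - ¼*13) = (-4 + 72)*(-1 - 2/11 - 13/4) = 68*(-1 - 2*1/11 - 13/4) = 68*(-1 - 2/11 - 13/4) = 68*(-195/44) = -3315/11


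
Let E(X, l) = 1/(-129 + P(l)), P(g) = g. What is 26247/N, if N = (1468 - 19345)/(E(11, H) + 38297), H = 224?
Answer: -31830751784/566105 ≈ -56228.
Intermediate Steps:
E(X, l) = 1/(-129 + l)
N = -1698315/3638216 (N = (1468 - 19345)/(1/(-129 + 224) + 38297) = -17877/(1/95 + 38297) = -17877/3638216/95 = -17877*95/3638216 = -1698315/3638216 ≈ -0.46680)
26247/N = 26247/(-1698315/3638216) = 26247*(-3638216/1698315) = -31830751784/566105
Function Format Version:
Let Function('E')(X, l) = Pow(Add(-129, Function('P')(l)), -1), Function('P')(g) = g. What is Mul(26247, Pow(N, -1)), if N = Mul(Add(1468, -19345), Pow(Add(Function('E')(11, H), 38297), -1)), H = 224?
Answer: Rational(-31830751784, 566105) ≈ -56228.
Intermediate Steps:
Function('E')(X, l) = Pow(Add(-129, l), -1)
N = Rational(-1698315, 3638216) (N = Mul(Add(1468, -19345), Pow(Add(Pow(Add(-129, 224), -1), 38297), -1)) = Mul(-17877, Pow(Add(Pow(95, -1), 38297), -1)) = Mul(-17877, Pow(Add(Rational(1, 95), 38297), -1)) = Mul(-17877, Pow(Rational(3638216, 95), -1)) = Mul(-17877, Rational(95, 3638216)) = Rational(-1698315, 3638216) ≈ -0.46680)
Mul(26247, Pow(N, -1)) = Mul(26247, Pow(Rational(-1698315, 3638216), -1)) = Mul(26247, Rational(-3638216, 1698315)) = Rational(-31830751784, 566105)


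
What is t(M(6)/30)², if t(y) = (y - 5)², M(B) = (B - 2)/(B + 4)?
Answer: 19565295376/31640625 ≈ 618.36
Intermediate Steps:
M(B) = (-2 + B)/(4 + B)
t(y) = (-5 + y)²
t(M(6)/30)² = ((-5 + ((-2 + 6)/(4 + 6))/30)²)² = ((-5 + (4/10)*(1/30))²)² = ((-5 + ((⅒)*4)*(1/30))²)² = ((-5 + (⅖)*(1/30))²)² = ((-5 + 1/75)²)² = ((-374/75)²)² = (139876/5625)² = 19565295376/31640625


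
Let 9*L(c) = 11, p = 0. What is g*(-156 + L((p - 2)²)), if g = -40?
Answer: 55720/9 ≈ 6191.1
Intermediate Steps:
L(c) = 11/9 (L(c) = (⅑)*11 = 11/9)
g*(-156 + L((p - 2)²)) = -40*(-156 + 11/9) = -40*(-1393/9) = 55720/9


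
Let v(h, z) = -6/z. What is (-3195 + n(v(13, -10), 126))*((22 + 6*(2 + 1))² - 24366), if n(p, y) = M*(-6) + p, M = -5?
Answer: 360203652/5 ≈ 7.2041e+7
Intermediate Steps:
n(p, y) = 30 + p (n(p, y) = -5*(-6) + p = 30 + p)
(-3195 + n(v(13, -10), 126))*((22 + 6*(2 + 1))² - 24366) = (-3195 + (30 - 6/(-10)))*((22 + 6*(2 + 1))² - 24366) = (-3195 + (30 - 6*(-⅒)))*((22 + 6*3)² - 24366) = (-3195 + (30 + ⅗))*((22 + 18)² - 24366) = (-3195 + 153/5)*(40² - 24366) = -15822*(1600 - 24366)/5 = -15822/5*(-22766) = 360203652/5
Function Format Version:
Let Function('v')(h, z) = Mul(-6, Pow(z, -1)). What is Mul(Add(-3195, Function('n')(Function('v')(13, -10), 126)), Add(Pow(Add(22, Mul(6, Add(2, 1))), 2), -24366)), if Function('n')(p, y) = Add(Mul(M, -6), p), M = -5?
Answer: Rational(360203652, 5) ≈ 7.2041e+7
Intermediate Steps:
Function('n')(p, y) = Add(30, p) (Function('n')(p, y) = Add(Mul(-5, -6), p) = Add(30, p))
Mul(Add(-3195, Function('n')(Function('v')(13, -10), 126)), Add(Pow(Add(22, Mul(6, Add(2, 1))), 2), -24366)) = Mul(Add(-3195, Add(30, Mul(-6, Pow(-10, -1)))), Add(Pow(Add(22, Mul(6, Add(2, 1))), 2), -24366)) = Mul(Add(-3195, Add(30, Mul(-6, Rational(-1, 10)))), Add(Pow(Add(22, Mul(6, 3)), 2), -24366)) = Mul(Add(-3195, Add(30, Rational(3, 5))), Add(Pow(Add(22, 18), 2), -24366)) = Mul(Add(-3195, Rational(153, 5)), Add(Pow(40, 2), -24366)) = Mul(Rational(-15822, 5), Add(1600, -24366)) = Mul(Rational(-15822, 5), -22766) = Rational(360203652, 5)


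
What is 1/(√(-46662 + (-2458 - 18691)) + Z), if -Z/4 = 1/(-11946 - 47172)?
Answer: 59118/59248808891095 - 873734481*I*√67811/59248808891095 ≈ 9.9779e-10 - 0.0038402*I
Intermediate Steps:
Z = 2/29559 (Z = -4/(-11946 - 47172) = -4/(-59118) = -4*(-1/59118) = 2/29559 ≈ 6.7661e-5)
1/(√(-46662 + (-2458 - 18691)) + Z) = 1/(√(-46662 + (-2458 - 18691)) + 2/29559) = 1/(√(-46662 - 21149) + 2/29559) = 1/(√(-67811) + 2/29559) = 1/(I*√67811 + 2/29559) = 1/(2/29559 + I*√67811)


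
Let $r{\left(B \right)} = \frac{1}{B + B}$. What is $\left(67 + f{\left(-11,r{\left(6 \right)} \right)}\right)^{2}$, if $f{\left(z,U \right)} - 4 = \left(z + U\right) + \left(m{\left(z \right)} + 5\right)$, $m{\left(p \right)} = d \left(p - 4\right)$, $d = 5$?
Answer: $\frac{14161}{144} \approx 98.34$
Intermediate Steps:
$m{\left(p \right)} = -20 + 5 p$ ($m{\left(p \right)} = 5 \left(p - 4\right) = 5 \left(-4 + p\right) = -20 + 5 p$)
$r{\left(B \right)} = \frac{1}{2 B}$
$f{\left(z,U \right)} = -11 + U + 6 z$ ($f{\left(z,U \right)} = 4 + \left(\left(z + U\right) + \left(\left(-20 + 5 z\right) + 5\right)\right) = 4 + \left(\left(U + z\right) + \left(-15 + 5 z\right)\right) = 4 + \left(-15 + U + 6 z\right) = -11 + U + 6 z$)
$\left(67 + f{\left(-11,r{\left(6 \right)} \right)}\right)^{2} = \left(67 + \left(-11 + \frac{1}{2 \cdot 6} + 6 \left(-11\right)\right)\right)^{2} = \left(67 - \frac{923}{12}\right)^{2} = \left(- \frac{119}{12}\right)^{2} = \frac{14161}{144}$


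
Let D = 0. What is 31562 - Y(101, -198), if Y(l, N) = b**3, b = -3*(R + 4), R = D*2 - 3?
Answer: 31589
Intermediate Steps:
R = -3 (R = 0*2 - 3 = 0 - 3 = -3)
b = -3 (b = -3*(-3 + 4) = -3*1 = -3)
Y(l, N) = -27 (Y(l, N) = (-3)**3 = -27)
31562 - Y(101, -198) = 31562 - 1*(-27) = 31562 + 27 = 31589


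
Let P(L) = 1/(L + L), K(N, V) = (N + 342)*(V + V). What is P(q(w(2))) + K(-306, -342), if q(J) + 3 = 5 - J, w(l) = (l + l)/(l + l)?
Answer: -49247/2 ≈ -24624.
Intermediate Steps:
K(N, V) = 2*V*(342 + N) (K(N, V) = (342 + N)*(2*V) = 2*V*(342 + N))
w(l) = 1 (w(l) = (2*l)/((2*l)) = (2*l)*(1/(2*l)) = 1)
q(J) = 2 - J (q(J) = -3 + (5 - J) = 2 - J)
P(L) = 1/(2*L)
P(q(w(2))) + K(-306, -342) = 1/(2*(2 - 1*1)) + 2*(-342)*(342 - 306) = 1/(2*(2 - 1)) + 2*(-342)*36 = (½)/1 - 24624 = (½)*1 - 24624 = ½ - 24624 = -49247/2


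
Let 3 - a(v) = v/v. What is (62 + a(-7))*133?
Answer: 8512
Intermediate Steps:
a(v) = 2 (a(v) = 3 - v/v = 3 - 1*1 = 3 - 1 = 2)
(62 + a(-7))*133 = (62 + 2)*133 = 64*133 = 8512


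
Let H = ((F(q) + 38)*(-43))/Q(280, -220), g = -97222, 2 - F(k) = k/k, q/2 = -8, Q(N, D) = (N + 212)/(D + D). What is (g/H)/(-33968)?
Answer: 1993051/1044346160 ≈ 0.0019084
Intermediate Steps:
Q(N, D) = (212 + N)/(2*D) (Q(N, D) = (212 + N)/((2*D)) = (212 + N)*(1/(2*D)) = (212 + N)/(2*D))
q = -16 (q = 2*(-8) = -16)
F(k) = 1 (F(k) = 2 - k/k = 2 - 1*1 = 2 - 1 = 1)
H = 61490/41 (H = ((1 + 38)*(-43))/(((1/2)*(212 + 280)/(-220))) = (39*(-43))/(((1/2)*(-1/220)*492)) = -1677/(-123/110) = -1677*(-110/123) = 61490/41 ≈ 1499.8)
(g/H)/(-33968) = -97222/61490/41/(-33968) = -97222*41/61490*(-1/33968) = -1993051/30745*(-1/33968) = 1993051/1044346160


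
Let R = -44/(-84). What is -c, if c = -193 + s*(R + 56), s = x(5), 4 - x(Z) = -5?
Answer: -2210/7 ≈ -315.71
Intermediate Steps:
x(Z) = 9 (x(Z) = 4 - 1*(-5) = 4 + 5 = 9)
s = 9
R = 11/21 (R = -44*(-1/84) = 11/21 ≈ 0.52381)
c = 2210/7 (c = -193 + 9*(11/21 + 56) = -193 + 9*(1187/21) = -193 + 3561/7 = 2210/7 ≈ 315.71)
-c = -1*2210/7 = -2210/7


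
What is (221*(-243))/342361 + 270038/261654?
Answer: 39199437478/44790062547 ≈ 0.87518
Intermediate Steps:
(221*(-243))/342361 + 270038/261654 = -53703*1/342361 + 270038*(1/261654) = -53703/342361 + 135019/130827 = 39199437478/44790062547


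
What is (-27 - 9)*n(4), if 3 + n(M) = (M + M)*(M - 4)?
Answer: 108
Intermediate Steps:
n(M) = -3 + 2*M*(-4 + M) (n(M) = -3 + (M + M)*(M - 4) = -3 + (2*M)*(-4 + M) = -3 + 2*M*(-4 + M))
(-27 - 9)*n(4) = (-27 - 9)*(-3 - 8*4 + 2*4²) = -36*(-3 - 32 + 2*16) = -36*(-3 - 32 + 32) = -36*(-3) = 108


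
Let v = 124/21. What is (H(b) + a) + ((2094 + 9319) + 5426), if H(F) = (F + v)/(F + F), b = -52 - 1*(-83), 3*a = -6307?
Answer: 618965/42 ≈ 14737.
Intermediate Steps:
a = -6307/3 (a = (⅓)*(-6307) = -6307/3 ≈ -2102.3)
b = 31 (b = -52 + 83 = 31)
v = 124/21 (v = 124*(1/21) = 124/21 ≈ 5.9048)
H(F) = (124/21 + F)/(2*F) (H(F) = (F + 124/21)/(F + F) = (124/21 + F)/((2*F)) = (124/21 + F)*(1/(2*F)) = (124/21 + F)/(2*F))
(H(b) + a) + ((2094 + 9319) + 5426) = ((1/42)*(124 + 21*31)/31 - 6307/3) + ((2094 + 9319) + 5426) = ((1/42)*(1/31)*(124 + 651) - 6307/3) + (11413 + 5426) = ((1/42)*(1/31)*775 - 6307/3) + 16839 = (25/42 - 6307/3) + 16839 = -88273/42 + 16839 = 618965/42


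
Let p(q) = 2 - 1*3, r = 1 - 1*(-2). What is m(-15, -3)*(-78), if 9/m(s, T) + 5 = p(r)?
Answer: 117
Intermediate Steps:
r = 3 (r = 1 + 2 = 3)
p(q) = -1 (p(q) = 2 - 3 = -1)
m(s, T) = -3/2 (m(s, T) = 9/(-5 - 1) = 9/(-6) = 9*(-⅙) = -3/2)
m(-15, -3)*(-78) = -3/2*(-78) = 117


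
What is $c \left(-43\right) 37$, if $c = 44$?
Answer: $-70004$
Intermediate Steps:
$c \left(-43\right) 37 = 44 \left(-43\right) 37 = \left(-1892\right) 37 = -70004$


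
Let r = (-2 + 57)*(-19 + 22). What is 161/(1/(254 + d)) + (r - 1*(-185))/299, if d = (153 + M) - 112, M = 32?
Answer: 15741803/299 ≈ 52648.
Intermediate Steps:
r = 165 (r = 55*3 = 165)
d = 73 (d = (153 + 32) - 112 = 185 - 112 = 73)
161/(1/(254 + d)) + (r - 1*(-185))/299 = 161/(1/(254 + 73)) + (165 - 1*(-185))/299 = 161/(1/327) + (165 + 185)*(1/299) = 161/(1/327) + 350*(1/299) = 161*327 + 350/299 = 52647 + 350/299 = 15741803/299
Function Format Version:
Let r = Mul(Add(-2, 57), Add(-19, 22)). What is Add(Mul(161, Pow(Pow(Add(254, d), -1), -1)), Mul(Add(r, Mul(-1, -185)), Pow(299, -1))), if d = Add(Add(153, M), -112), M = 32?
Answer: Rational(15741803, 299) ≈ 52648.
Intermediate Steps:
r = 165 (r = Mul(55, 3) = 165)
d = 73 (d = Add(Add(153, 32), -112) = Add(185, -112) = 73)
Add(Mul(161, Pow(Pow(Add(254, d), -1), -1)), Mul(Add(r, Mul(-1, -185)), Pow(299, -1))) = Add(Mul(161, Pow(Pow(Add(254, 73), -1), -1)), Mul(Add(165, Mul(-1, -185)), Pow(299, -1))) = Add(Mul(161, Pow(Pow(327, -1), -1)), Mul(Add(165, 185), Rational(1, 299))) = Add(Mul(161, Pow(Rational(1, 327), -1)), Mul(350, Rational(1, 299))) = Add(Mul(161, 327), Rational(350, 299)) = Add(52647, Rational(350, 299)) = Rational(15741803, 299)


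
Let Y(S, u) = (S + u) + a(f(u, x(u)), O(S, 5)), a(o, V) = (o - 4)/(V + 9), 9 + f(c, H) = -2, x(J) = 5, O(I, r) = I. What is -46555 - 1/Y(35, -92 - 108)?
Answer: -338687581/7275 ≈ -46555.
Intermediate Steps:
f(c, H) = -11 (f(c, H) = -9 - 2 = -11)
a(o, V) = (-4 + o)/(9 + V)
Y(S, u) = S + u - 15/(9 + S) (Y(S, u) = (S + u) + (-4 - 11)/(9 + S) = (S + u) - 15/(9 + S) = S + u - 15/(9 + S))
-46555 - 1/Y(35, -92 - 108) = -46555 - 1/((-15 + (9 + 35)*(35 + (-92 - 108)))/(9 + 35)) = -46555 - 1/((-15 + 44*(35 - 200))/44) = -46555 - 1/((-15 + 44*(-165))/44) = -46555 - 1/((-15 - 7260)/44) = -46555 - 1/((1/44)*(-7275)) = -46555 - 1/(-7275/44) = -46555 - 1*(-44/7275) = -46555 + 44/7275 = -338687581/7275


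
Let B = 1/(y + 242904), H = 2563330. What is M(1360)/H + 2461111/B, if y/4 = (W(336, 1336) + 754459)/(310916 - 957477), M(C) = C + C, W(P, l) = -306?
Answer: 99076704210038960024908/165734920813 ≈ 5.9780e+11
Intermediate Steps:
M(C) = 2*C
y = -3016612/646561 (y = 4*((-306 + 754459)/(310916 - 957477)) = 4*(754153/(-646561)) = 4*(754153*(-1/646561)) = 4*(-754153/646561) = -3016612/646561 ≈ -4.6656)
B = 646561/157049236532 (B = 1/(-3016612/646561 + 242904) = 1/(157049236532/646561) = 646561/157049236532 ≈ 4.1169e-6)
M(1360)/H + 2461111/B = (2*1360)/2563330 + 2461111/(646561/157049236532) = 2720*(1/2563330) + 2461111*(157049236532/646561) = 272/256333 + 386515603570507052/646561 = 99076704210038960024908/165734920813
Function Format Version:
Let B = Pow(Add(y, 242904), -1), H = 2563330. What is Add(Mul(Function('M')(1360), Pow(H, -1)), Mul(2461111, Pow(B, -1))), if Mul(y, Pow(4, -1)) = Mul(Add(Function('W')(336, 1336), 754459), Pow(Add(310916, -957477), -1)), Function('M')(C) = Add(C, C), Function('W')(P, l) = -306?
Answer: Rational(99076704210038960024908, 165734920813) ≈ 5.9780e+11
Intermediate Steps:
Function('M')(C) = Mul(2, C)
y = Rational(-3016612, 646561) (y = Mul(4, Mul(Add(-306, 754459), Pow(Add(310916, -957477), -1))) = Mul(4, Mul(754153, Pow(-646561, -1))) = Mul(4, Mul(754153, Rational(-1, 646561))) = Mul(4, Rational(-754153, 646561)) = Rational(-3016612, 646561) ≈ -4.6656)
B = Rational(646561, 157049236532) (B = Pow(Add(Rational(-3016612, 646561), 242904), -1) = Pow(Rational(157049236532, 646561), -1) = Rational(646561, 157049236532) ≈ 4.1169e-6)
Add(Mul(Function('M')(1360), Pow(H, -1)), Mul(2461111, Pow(B, -1))) = Add(Mul(Mul(2, 1360), Pow(2563330, -1)), Mul(2461111, Pow(Rational(646561, 157049236532), -1))) = Add(Mul(2720, Rational(1, 2563330)), Mul(2461111, Rational(157049236532, 646561))) = Add(Rational(272, 256333), Rational(386515603570507052, 646561)) = Rational(99076704210038960024908, 165734920813)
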